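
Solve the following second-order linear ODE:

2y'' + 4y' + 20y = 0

Characteristic equation: 2r² + 4r + 20 = 0
Divide by 2: r² + 2r + 10 = 0
Roots: r = -1 ± 3i (complex conjugates)
General solution: y = e^(-x)(C₁cos(3x) + C₂sin(3x))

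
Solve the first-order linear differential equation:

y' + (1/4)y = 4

Using integrating factor method:

General solution: y = 16 + Ce^(-x/4)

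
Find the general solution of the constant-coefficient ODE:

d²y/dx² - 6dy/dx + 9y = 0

Characteristic equation: r² - 6r + 9 = 0
Factored: (r - 3)² = 0
Repeated root: r = 3
General solution: y = (C₁ + C₂x)e^(3x)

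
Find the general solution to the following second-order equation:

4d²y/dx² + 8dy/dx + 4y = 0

Characteristic equation: 4r² + 8r + 4 = 0
Divide by 4: r² + 2r + 1 = 0
Factored: (r + 1)² = 0
Repeated root: r = -1
General solution: y = (C₁ + C₂x)e^(-x)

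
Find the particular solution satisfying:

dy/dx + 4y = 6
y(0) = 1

General solution: y = 3/2 + Ce^(-4x)
Applying y(0) = 1: C = 1 - 3/2 = -1/2
Particular solution: y = 3/2 - (1/2)e^(-4x)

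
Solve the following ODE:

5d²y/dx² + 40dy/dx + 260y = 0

Characteristic equation: 5r² + 40r + 260 = 0
Divide by 5: r² + 8r + 52 = 0
Roots: r = -4 ± 6i (complex conjugates)
General solution: y = e^(-4x)(C₁cos(6x) + C₂sin(6x))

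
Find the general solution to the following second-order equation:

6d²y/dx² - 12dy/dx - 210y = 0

Characteristic equation: 6r² - 12r - 210 = 0
Divide by 6: r² - 2r - 35 = 0
Roots: r = 7, -5 (distinct real)
General solution: y = C₁e^(7x) + C₂e^(-5x)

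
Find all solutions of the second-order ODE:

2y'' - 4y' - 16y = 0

Characteristic equation: 2r² - 4r - 16 = 0
Divide by 2: r² - 2r - 8 = 0
Roots: r = 4, -2 (distinct real)
General solution: y = C₁e^(4x) + C₂e^(-2x)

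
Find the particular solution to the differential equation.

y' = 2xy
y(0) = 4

General solution: y = Ce^(x²)
Applying IC y(0) = 4:
Particular solution: y = 4e^(x²)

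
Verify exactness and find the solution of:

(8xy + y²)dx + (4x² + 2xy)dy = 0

Verify exactness: ∂M/∂y = ∂N/∂x ✓
Find F(x,y) such that ∂F/∂x = M, ∂F/∂y = N
Solution: 4x²y + xy² = C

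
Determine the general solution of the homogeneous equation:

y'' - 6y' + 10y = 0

Characteristic equation: r² - 6r + 10 = 0
Roots: r = 3 ± i (complex conjugates)
General solution: y = e^(3x)(C₁cos(x) + C₂sin(x))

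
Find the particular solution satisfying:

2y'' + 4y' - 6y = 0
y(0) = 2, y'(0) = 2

General solution: y = C₁e^x + C₂e^(-3x)
Applying ICs: C₁ = 2, C₂ = 0
Particular solution: y = 2e^x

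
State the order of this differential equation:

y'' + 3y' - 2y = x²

The order is 2 (highest derivative is of order 2).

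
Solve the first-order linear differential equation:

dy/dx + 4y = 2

Using integrating factor method:

General solution: y = 1/2 + Ce^(-4x)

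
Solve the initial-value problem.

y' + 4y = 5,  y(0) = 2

General solution: y = 5/4 + Ce^(-4x)
Applying y(0) = 2: C = 2 - 5/4 = 3/4
Particular solution: y = 5/4 + (3/4)e^(-4x)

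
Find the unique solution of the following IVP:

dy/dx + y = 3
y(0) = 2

General solution: y = 3 + Ce^(-x)
Applying y(0) = 2: C = 2 - 3 = -1
Particular solution: y = 3 - e^(-x)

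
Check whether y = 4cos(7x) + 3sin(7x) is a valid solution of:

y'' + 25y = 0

Verification:
y'' = -196cos(7x) - 147sin(7x)
y'' + 25y ≠ 0 (frequency mismatch: got 49 instead of 25)

No, it is not a solution.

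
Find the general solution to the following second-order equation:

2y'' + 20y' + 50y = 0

Characteristic equation: 2r² + 20r + 50 = 0
Divide by 2: r² + 10r + 25 = 0
Factored: (r + 5)² = 0
Repeated root: r = -5
General solution: y = (C₁ + C₂x)e^(-5x)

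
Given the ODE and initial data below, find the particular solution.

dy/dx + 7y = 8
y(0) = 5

General solution: y = 8/7 + Ce^(-7x)
Applying y(0) = 5: C = 5 - 8/7 = 27/7
Particular solution: y = 8/7 + (27/7)e^(-7x)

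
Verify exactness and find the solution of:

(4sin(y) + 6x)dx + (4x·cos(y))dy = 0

Verify exactness: ∂M/∂y = ∂N/∂x ✓
Find F(x,y) such that ∂F/∂x = M, ∂F/∂y = N
Solution: 4x·sin(y) + 3x² = C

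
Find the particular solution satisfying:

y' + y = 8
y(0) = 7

General solution: y = 8 + Ce^(-x)
Applying y(0) = 7: C = 7 - 8 = -1
Particular solution: y = 8 - e^(-x)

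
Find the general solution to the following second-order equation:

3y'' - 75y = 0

Characteristic equation: 3r² - 75 = 0
Divide by 3: r² - 25 = 0
Roots: r = 5, -5 (distinct real)
General solution: y = C₁e^(5x) + C₂e^(-5x)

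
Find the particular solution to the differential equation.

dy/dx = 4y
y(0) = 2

General solution: y = Ce^(4x)
Applying IC y(0) = 2:
Particular solution: y = 2e^(4x)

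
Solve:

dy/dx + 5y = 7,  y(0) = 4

General solution: y = 7/5 + Ce^(-5x)
Applying y(0) = 4: C = 4 - 7/5 = 13/5
Particular solution: y = 7/5 + (13/5)e^(-5x)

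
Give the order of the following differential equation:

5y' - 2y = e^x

The order is 1 (highest derivative is of order 1).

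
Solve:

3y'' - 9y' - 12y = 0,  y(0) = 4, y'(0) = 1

General solution: y = C₁e^(4x) + C₂e^(-x)
Applying ICs: C₁ = 1, C₂ = 3
Particular solution: y = e^(4x) + 3e^(-x)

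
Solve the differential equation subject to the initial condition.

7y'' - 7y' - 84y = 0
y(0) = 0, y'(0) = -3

General solution: y = C₁e^(4x) + C₂e^(-3x)
Applying ICs: C₁ = -3/7, C₂ = 3/7
Particular solution: y = -(3/7)e^(4x) + (3/7)e^(-3x)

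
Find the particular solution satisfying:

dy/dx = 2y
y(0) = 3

General solution: y = Ce^(2x)
Applying IC y(0) = 3:
Particular solution: y = 3e^(2x)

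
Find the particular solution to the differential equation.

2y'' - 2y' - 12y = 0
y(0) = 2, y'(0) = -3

General solution: y = C₁e^(3x) + C₂e^(-2x)
Applying ICs: C₁ = 1/5, C₂ = 9/5
Particular solution: y = (1/5)e^(3x) + (9/5)e^(-2x)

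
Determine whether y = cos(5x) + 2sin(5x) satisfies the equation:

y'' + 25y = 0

Verification:
y'' = -25cos(5x) - 50sin(5x)
y'' + 25y = 0 ✓

Yes, it is a solution.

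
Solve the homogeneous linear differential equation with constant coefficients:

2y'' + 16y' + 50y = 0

Characteristic equation: 2r² + 16r + 50 = 0
Divide by 2: r² + 8r + 25 = 0
Roots: r = -4 ± 3i (complex conjugates)
General solution: y = e^(-4x)(C₁cos(3x) + C₂sin(3x))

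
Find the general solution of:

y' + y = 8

Using integrating factor method:

General solution: y = 8 + Ce^(-x)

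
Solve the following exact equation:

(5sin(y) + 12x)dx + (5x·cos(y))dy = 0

Verify exactness: ∂M/∂y = ∂N/∂x ✓
Find F(x,y) such that ∂F/∂x = M, ∂F/∂y = N
Solution: 5x·sin(y) + 6x² = C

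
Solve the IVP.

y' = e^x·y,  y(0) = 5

General solution: y = Ce^(e^x)
Applying IC y(0) = 5:
Particular solution: y = 5e^(e^x - 1)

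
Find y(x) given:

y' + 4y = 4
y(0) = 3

General solution: y = 1 + Ce^(-4x)
Applying y(0) = 3: C = 3 - 1 = 2
Particular solution: y = 1 + 2e^(-4x)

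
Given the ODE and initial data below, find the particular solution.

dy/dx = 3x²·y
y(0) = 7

General solution: y = Ce^(x³)
Applying IC y(0) = 7:
Particular solution: y = 7e^(x³)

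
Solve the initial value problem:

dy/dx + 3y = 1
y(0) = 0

General solution: y = 1/3 + Ce^(-3x)
Applying y(0) = 0: C = 0 - 1/3 = -1/3
Particular solution: y = 1/3 - (1/3)e^(-3x)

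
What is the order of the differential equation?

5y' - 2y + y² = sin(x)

The order is 1 (highest derivative is of order 1).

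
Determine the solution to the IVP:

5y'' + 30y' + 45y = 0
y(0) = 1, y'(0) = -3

General solution: y = (C₁ + C₂x)e^(-3x)
Repeated root r = -3
Applying ICs: C₁ = 1, C₂ = 0
Particular solution: y = e^(-3x)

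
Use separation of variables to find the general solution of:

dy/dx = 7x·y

Separating variables and integrating:
ln|y| = 7x^2/2 + C

General solution: y = Ce^(7x^2/2)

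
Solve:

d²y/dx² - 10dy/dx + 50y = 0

Characteristic equation: r² - 10r + 50 = 0
Roots: r = 5 ± 5i (complex conjugates)
General solution: y = e^(5x)(C₁cos(5x) + C₂sin(5x))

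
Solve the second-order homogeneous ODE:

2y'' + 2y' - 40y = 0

Characteristic equation: 2r² + 2r - 40 = 0
Divide by 2: r² + r - 20 = 0
Roots: r = 4, -5 (distinct real)
General solution: y = C₁e^(4x) + C₂e^(-5x)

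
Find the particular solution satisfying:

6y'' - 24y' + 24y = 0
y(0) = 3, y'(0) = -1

General solution: y = (C₁ + C₂x)e^(2x)
Repeated root r = 2
Applying ICs: C₁ = 3, C₂ = -7
Particular solution: y = (3 - 7x)e^(2x)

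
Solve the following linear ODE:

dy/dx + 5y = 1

Using integrating factor method:

General solution: y = 1/5 + Ce^(-5x)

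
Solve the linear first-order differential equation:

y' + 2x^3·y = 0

Using integrating factor method:

General solution: y = Ce^(-x^4/2)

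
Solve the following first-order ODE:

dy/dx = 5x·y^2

Separating variables and integrating:
-1/y = 5x^2/2 + C

General solution: y^-1 = (-5/2)x^2 + C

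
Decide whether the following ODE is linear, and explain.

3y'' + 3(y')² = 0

Nonlinear ((y')² term)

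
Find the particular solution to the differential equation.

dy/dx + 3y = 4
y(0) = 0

General solution: y = 4/3 + Ce^(-3x)
Applying y(0) = 0: C = 0 - 4/3 = -4/3
Particular solution: y = 4/3 - (4/3)e^(-3x)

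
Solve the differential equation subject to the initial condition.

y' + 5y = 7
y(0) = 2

General solution: y = 7/5 + Ce^(-5x)
Applying y(0) = 2: C = 2 - 7/5 = 3/5
Particular solution: y = 7/5 + (3/5)e^(-5x)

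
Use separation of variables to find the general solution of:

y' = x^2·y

Separating variables and integrating:
ln|y| = x^3/3 + C

General solution: y = Ce^(x^3/3)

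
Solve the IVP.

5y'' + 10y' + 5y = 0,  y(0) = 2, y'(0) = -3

General solution: y = (C₁ + C₂x)e^(-x)
Repeated root r = -1
Applying ICs: C₁ = 2, C₂ = -1
Particular solution: y = (2 - x)e^(-x)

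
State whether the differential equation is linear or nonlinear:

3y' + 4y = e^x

Linear (y and its derivatives appear to the first power only, no products of y terms)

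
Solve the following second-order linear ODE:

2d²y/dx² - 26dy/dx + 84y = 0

Characteristic equation: 2r² - 26r + 84 = 0
Divide by 2: r² - 13r + 42 = 0
Roots: r = 7, 6 (distinct real)
General solution: y = C₁e^(7x) + C₂e^(6x)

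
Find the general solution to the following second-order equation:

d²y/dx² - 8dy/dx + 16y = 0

Characteristic equation: r² - 8r + 16 = 0
Factored: (r - 4)² = 0
Repeated root: r = 4
General solution: y = (C₁ + C₂x)e^(4x)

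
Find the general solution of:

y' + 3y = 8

Using integrating factor method:

General solution: y = 8/3 + Ce^(-3x)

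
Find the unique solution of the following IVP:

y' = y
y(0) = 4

General solution: y = Ce^x
Applying IC y(0) = 4:
Particular solution: y = 4e^x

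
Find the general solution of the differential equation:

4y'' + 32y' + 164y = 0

Characteristic equation: 4r² + 32r + 164 = 0
Divide by 4: r² + 8r + 41 = 0
Roots: r = -4 ± 5i (complex conjugates)
General solution: y = e^(-4x)(C₁cos(5x) + C₂sin(5x))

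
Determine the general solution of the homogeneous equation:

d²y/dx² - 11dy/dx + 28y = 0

Characteristic equation: r² - 11r + 28 = 0
Roots: r = 4, 7 (distinct real)
General solution: y = C₁e^(4x) + C₂e^(7x)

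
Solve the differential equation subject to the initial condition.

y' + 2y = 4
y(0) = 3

General solution: y = 2 + Ce^(-2x)
Applying y(0) = 3: C = 3 - 2 = 1
Particular solution: y = 2 + e^(-2x)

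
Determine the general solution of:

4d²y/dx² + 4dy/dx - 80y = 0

Characteristic equation: 4r² + 4r - 80 = 0
Divide by 4: r² + r - 20 = 0
Roots: r = 4, -5 (distinct real)
General solution: y = C₁e^(4x) + C₂e^(-5x)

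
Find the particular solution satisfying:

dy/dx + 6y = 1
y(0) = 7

General solution: y = 1/6 + Ce^(-6x)
Applying y(0) = 7: C = 7 - 1/6 = 41/6
Particular solution: y = 1/6 + (41/6)e^(-6x)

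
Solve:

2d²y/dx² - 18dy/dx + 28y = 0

Characteristic equation: 2r² - 18r + 28 = 0
Divide by 2: r² - 9r + 14 = 0
Roots: r = 7, 2 (distinct real)
General solution: y = C₁e^(7x) + C₂e^(2x)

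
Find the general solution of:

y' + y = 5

Using integrating factor method:

General solution: y = 5 + Ce^(-x)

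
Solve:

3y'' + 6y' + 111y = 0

Characteristic equation: 3r² + 6r + 111 = 0
Divide by 3: r² + 2r + 37 = 0
Roots: r = -1 ± 6i (complex conjugates)
General solution: y = e^(-x)(C₁cos(6x) + C₂sin(6x))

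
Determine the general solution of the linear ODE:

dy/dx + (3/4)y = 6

Using integrating factor method:

General solution: y = 8 + Ce^(-3x/4)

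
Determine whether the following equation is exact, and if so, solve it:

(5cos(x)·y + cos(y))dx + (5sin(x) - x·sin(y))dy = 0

Verify exactness: ∂M/∂y = ∂N/∂x ✓
Find F(x,y) such that ∂F/∂x = M, ∂F/∂y = N
Solution: 5sin(x)·y + x·cos(y) = C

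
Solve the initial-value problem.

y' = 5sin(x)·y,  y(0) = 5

General solution: y = Ce^(-5cos(x))
Applying IC y(0) = 5:
Particular solution: y = 5e^(5(1-cos(x)))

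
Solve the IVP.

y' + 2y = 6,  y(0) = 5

General solution: y = 3 + Ce^(-2x)
Applying y(0) = 5: C = 5 - 3 = 2
Particular solution: y = 3 + 2e^(-2x)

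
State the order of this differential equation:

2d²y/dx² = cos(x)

The order is 2 (highest derivative is of order 2).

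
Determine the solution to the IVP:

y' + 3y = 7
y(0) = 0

General solution: y = 7/3 + Ce^(-3x)
Applying y(0) = 0: C = 0 - 7/3 = -7/3
Particular solution: y = 7/3 - (7/3)e^(-3x)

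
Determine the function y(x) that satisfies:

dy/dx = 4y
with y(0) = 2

General solution: y = Ce^(4x)
Applying IC y(0) = 2:
Particular solution: y = 2e^(4x)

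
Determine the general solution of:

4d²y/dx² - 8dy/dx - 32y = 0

Characteristic equation: 4r² - 8r - 32 = 0
Divide by 4: r² - 2r - 8 = 0
Roots: r = 4, -2 (distinct real)
General solution: y = C₁e^(4x) + C₂e^(-2x)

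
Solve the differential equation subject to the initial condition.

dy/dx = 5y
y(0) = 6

General solution: y = Ce^(5x)
Applying IC y(0) = 6:
Particular solution: y = 6e^(5x)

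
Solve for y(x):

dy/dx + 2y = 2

Using integrating factor method:

General solution: y = 1 + Ce^(-2x)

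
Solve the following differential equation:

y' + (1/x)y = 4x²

Using integrating factor method:

General solution: y = x^3 + C/x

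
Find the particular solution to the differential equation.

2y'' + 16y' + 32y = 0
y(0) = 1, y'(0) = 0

General solution: y = (C₁ + C₂x)e^(-4x)
Repeated root r = -4
Applying ICs: C₁ = 1, C₂ = 4
Particular solution: y = (1 + 4x)e^(-4x)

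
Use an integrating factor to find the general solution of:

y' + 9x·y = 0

Using integrating factor method:

General solution: y = Ce^(-9x^2/2)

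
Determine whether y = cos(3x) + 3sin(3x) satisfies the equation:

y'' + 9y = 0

Verification:
y'' = -9cos(3x) - 27sin(3x)
y'' + 9y = 0 ✓

Yes, it is a solution.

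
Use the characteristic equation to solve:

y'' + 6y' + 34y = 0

Characteristic equation: r² + 6r + 34 = 0
Roots: r = -3 ± 5i (complex conjugates)
General solution: y = e^(-3x)(C₁cos(5x) + C₂sin(5x))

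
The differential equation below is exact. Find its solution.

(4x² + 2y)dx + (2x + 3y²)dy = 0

Verify exactness: ∂M/∂y = ∂N/∂x ✓
Find F(x,y) such that ∂F/∂x = M, ∂F/∂y = N
Solution: 4x³/3 + 2xy + y³ = C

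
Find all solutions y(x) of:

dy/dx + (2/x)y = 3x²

Using integrating factor method:

General solution: y = (3/5)x^3 + Cx^(-2)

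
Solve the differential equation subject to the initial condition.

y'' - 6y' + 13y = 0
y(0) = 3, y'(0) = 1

General solution: y = e^(3x)(C₁cos(2x) + C₂sin(2x))
Complex roots r = 3 ± 2i
Applying ICs: C₁ = 3, C₂ = -4
Particular solution: y = e^(3x)(3cos(2x) - 4sin(2x))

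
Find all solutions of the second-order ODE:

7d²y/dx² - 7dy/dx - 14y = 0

Characteristic equation: 7r² - 7r - 14 = 0
Divide by 7: r² - r - 2 = 0
Roots: r = 2, -1 (distinct real)
General solution: y = C₁e^(2x) + C₂e^(-x)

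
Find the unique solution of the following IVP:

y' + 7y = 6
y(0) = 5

General solution: y = 6/7 + Ce^(-7x)
Applying y(0) = 5: C = 5 - 6/7 = 29/7
Particular solution: y = 6/7 + (29/7)e^(-7x)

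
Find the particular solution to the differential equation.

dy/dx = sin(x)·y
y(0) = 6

General solution: y = Ce^(-cos(x))
Applying IC y(0) = 6:
Particular solution: y = 6e^(1-cos(x))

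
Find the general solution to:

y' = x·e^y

Separating variables and integrating:
-e^(-y) = x²/2 + C

General solution: y = -ln(C - x²/2)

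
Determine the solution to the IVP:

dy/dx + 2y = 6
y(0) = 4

General solution: y = 3 + Ce^(-2x)
Applying y(0) = 4: C = 4 - 3 = 1
Particular solution: y = 3 + e^(-2x)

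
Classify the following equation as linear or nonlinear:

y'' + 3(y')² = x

Nonlinear ((y')² term)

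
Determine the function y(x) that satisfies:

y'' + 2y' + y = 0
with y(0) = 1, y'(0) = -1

General solution: y = (C₁ + C₂x)e^(-x)
Repeated root r = -1
Applying ICs: C₁ = 1, C₂ = 0
Particular solution: y = e^(-x)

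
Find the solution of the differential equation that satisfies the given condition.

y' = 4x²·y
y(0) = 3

General solution: y = Ce^(4x³/3)
Applying IC y(0) = 3:
Particular solution: y = 3e^(4x³/3)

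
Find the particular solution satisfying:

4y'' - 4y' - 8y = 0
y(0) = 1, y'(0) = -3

General solution: y = C₁e^(2x) + C₂e^(-x)
Applying ICs: C₁ = -2/3, C₂ = 5/3
Particular solution: y = -(2/3)e^(2x) + (5/3)e^(-x)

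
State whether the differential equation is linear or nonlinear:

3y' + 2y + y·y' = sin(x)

Nonlinear (product y·y')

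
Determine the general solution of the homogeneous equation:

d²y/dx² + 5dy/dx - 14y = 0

Characteristic equation: r² + 5r - 14 = 0
Roots: r = 2, -7 (distinct real)
General solution: y = C₁e^(2x) + C₂e^(-7x)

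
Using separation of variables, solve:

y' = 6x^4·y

Separating variables and integrating:
ln|y| = 6x^5/5 + C

General solution: y = Ce^(6x^5/5)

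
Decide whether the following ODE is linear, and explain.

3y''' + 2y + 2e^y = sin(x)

Nonlinear (e^y is nonlinear in y)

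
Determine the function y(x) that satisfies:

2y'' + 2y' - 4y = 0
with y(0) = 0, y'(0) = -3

General solution: y = C₁e^x + C₂e^(-2x)
Applying ICs: C₁ = -1, C₂ = 1
Particular solution: y = -e^x + e^(-2x)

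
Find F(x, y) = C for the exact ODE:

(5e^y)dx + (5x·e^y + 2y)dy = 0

Verify exactness: ∂M/∂y = ∂N/∂x ✓
Find F(x,y) such that ∂F/∂x = M, ∂F/∂y = N
Solution: 5x·e^y + y² = C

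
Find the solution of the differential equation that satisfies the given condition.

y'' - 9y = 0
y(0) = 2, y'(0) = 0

General solution: y = C₁e^(3x) + C₂e^(-3x)
Applying ICs: C₁ = 1, C₂ = 1
Particular solution: y = e^(3x) + e^(-3x)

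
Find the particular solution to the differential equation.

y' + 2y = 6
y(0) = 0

General solution: y = 3 + Ce^(-2x)
Applying y(0) = 0: C = 0 - 3 = -3
Particular solution: y = 3 - 3e^(-2x)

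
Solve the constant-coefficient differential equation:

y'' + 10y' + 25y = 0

Characteristic equation: r² + 10r + 25 = 0
Factored: (r + 5)² = 0
Repeated root: r = -5
General solution: y = (C₁ + C₂x)e^(-5x)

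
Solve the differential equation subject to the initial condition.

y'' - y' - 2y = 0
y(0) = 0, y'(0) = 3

General solution: y = C₁e^(2x) + C₂e^(-x)
Applying ICs: C₁ = 1, C₂ = -1
Particular solution: y = e^(2x) - e^(-x)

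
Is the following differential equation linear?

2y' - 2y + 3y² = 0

No. Nonlinear (y² term)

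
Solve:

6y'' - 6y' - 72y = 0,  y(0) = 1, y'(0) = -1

General solution: y = C₁e^(4x) + C₂e^(-3x)
Applying ICs: C₁ = 2/7, C₂ = 5/7
Particular solution: y = (2/7)e^(4x) + (5/7)e^(-3x)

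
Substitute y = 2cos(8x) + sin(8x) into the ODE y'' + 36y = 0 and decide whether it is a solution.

Verification:
y'' = -128cos(8x) - 64sin(8x)
y'' + 36y ≠ 0 (frequency mismatch: got 64 instead of 36)

No, it is not a solution.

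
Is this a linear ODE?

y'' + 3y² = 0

No. Nonlinear (y² term)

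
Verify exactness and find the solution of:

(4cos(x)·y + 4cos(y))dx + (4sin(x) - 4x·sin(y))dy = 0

Verify exactness: ∂M/∂y = ∂N/∂x ✓
Find F(x,y) such that ∂F/∂x = M, ∂F/∂y = N
Solution: 4sin(x)·y + 4x·cos(y) = C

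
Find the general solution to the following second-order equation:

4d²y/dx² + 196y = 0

Characteristic equation: 4r² + 196 = 0
Divide by 4: r² + 49 = 0
Roots: r = ±7i (complex conjugates)
General solution: y = C₁cos(7x) + C₂sin(7x)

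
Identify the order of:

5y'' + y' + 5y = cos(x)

The order is 2 (highest derivative is of order 2).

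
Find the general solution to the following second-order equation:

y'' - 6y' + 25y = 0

Characteristic equation: r² - 6r + 25 = 0
Roots: r = 3 ± 4i (complex conjugates)
General solution: y = e^(3x)(C₁cos(4x) + C₂sin(4x))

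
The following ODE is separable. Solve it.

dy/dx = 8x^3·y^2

Separating variables and integrating:
-1/y = 2x^4 + C

General solution: y^-1 = -2x^4 + C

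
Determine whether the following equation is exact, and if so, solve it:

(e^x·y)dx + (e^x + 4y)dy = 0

Verify exactness: ∂M/∂y = ∂N/∂x ✓
Find F(x,y) such that ∂F/∂x = M, ∂F/∂y = N
Solution: e^x·y + 2y² = C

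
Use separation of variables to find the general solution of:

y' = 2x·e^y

Separating variables and integrating:
-e^(-y) = x² + C

General solution: y = -ln(C - x²)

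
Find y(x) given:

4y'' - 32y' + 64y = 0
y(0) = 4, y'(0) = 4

General solution: y = (C₁ + C₂x)e^(4x)
Repeated root r = 4
Applying ICs: C₁ = 4, C₂ = -12
Particular solution: y = (4 - 12x)e^(4x)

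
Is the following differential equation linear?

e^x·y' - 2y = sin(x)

Yes. Linear (y and its derivatives appear to the first power only, no products of y terms)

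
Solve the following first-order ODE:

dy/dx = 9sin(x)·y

Separating variables and integrating:
ln|y| = -9cos(x) + C

General solution: y = Ce^(-9cos(x))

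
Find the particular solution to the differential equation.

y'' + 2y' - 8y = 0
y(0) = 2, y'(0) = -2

General solution: y = C₁e^(2x) + C₂e^(-4x)
Applying ICs: C₁ = 1, C₂ = 1
Particular solution: y = e^(2x) + e^(-4x)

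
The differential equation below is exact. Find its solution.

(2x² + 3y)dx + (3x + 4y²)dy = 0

Verify exactness: ∂M/∂y = ∂N/∂x ✓
Find F(x,y) such that ∂F/∂x = M, ∂F/∂y = N
Solution: 2x³/3 + 3xy + 4y³/3 = C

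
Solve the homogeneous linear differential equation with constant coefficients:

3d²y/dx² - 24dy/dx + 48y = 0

Characteristic equation: 3r² - 24r + 48 = 0
Divide by 3: r² - 8r + 16 = 0
Factored: (r - 4)² = 0
Repeated root: r = 4
General solution: y = (C₁ + C₂x)e^(4x)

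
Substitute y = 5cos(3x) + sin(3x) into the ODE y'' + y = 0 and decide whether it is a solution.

Verification:
y'' = -45cos(3x) - 9sin(3x)
y'' + y ≠ 0 (frequency mismatch: got 9 instead of 1)

No, it is not a solution.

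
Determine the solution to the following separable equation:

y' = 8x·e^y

Separating variables and integrating:
-e^(-y) = 4x² + C

General solution: y = -ln(C - 4x²)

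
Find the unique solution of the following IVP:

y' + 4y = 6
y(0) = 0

General solution: y = 3/2 + Ce^(-4x)
Applying y(0) = 0: C = 0 - 3/2 = -3/2
Particular solution: y = 3/2 - (3/2)e^(-4x)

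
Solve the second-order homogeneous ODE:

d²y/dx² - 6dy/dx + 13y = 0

Characteristic equation: r² - 6r + 13 = 0
Roots: r = 3 ± 2i (complex conjugates)
General solution: y = e^(3x)(C₁cos(2x) + C₂sin(2x))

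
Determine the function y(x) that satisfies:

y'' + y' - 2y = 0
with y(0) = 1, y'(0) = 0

General solution: y = C₁e^x + C₂e^(-2x)
Applying ICs: C₁ = 2/3, C₂ = 1/3
Particular solution: y = (2/3)e^x + (1/3)e^(-2x)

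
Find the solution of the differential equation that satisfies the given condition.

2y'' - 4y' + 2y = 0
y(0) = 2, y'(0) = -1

General solution: y = (C₁ + C₂x)e^x
Repeated root r = 1
Applying ICs: C₁ = 2, C₂ = -3
Particular solution: y = (2 - 3x)e^x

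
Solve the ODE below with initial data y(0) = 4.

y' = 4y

General solution: y = Ce^(4x)
Applying IC y(0) = 4:
Particular solution: y = 4e^(4x)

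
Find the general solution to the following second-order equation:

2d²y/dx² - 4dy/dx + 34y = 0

Characteristic equation: 2r² - 4r + 34 = 0
Divide by 2: r² - 2r + 17 = 0
Roots: r = 1 ± 4i (complex conjugates)
General solution: y = e^x(C₁cos(4x) + C₂sin(4x))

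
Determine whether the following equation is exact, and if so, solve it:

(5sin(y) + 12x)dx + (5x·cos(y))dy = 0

Verify exactness: ∂M/∂y = ∂N/∂x ✓
Find F(x,y) such that ∂F/∂x = M, ∂F/∂y = N
Solution: 5x·sin(y) + 6x² = C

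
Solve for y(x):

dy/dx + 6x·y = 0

Using integrating factor method:

General solution: y = Ce^(-3x^2)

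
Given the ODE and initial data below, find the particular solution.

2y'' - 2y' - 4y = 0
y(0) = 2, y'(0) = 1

General solution: y = C₁e^(2x) + C₂e^(-x)
Applying ICs: C₁ = 1, C₂ = 1
Particular solution: y = e^(2x) + e^(-x)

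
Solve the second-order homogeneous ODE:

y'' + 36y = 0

Characteristic equation: r² + 36 = 0
Roots: r = ±6i (complex conjugates)
General solution: y = C₁cos(6x) + C₂sin(6x)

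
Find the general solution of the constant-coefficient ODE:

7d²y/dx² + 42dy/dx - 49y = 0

Characteristic equation: 7r² + 42r - 49 = 0
Divide by 7: r² + 6r - 7 = 0
Roots: r = 1, -7 (distinct real)
General solution: y = C₁e^x + C₂e^(-7x)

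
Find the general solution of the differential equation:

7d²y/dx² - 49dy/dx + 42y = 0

Characteristic equation: 7r² - 49r + 42 = 0
Divide by 7: r² - 7r + 6 = 0
Roots: r = 1, 6 (distinct real)
General solution: y = C₁e^x + C₂e^(6x)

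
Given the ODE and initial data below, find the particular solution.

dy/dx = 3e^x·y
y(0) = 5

General solution: y = Ce^(3e^x)
Applying IC y(0) = 5:
Particular solution: y = 5e^(3(e^x - 1))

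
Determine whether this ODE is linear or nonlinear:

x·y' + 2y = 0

Linear (y and its derivatives appear to the first power only, no products of y terms)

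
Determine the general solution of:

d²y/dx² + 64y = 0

Characteristic equation: r² + 64 = 0
Roots: r = ±8i (complex conjugates)
General solution: y = C₁cos(8x) + C₂sin(8x)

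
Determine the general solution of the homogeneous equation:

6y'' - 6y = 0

Characteristic equation: 6r² - 6 = 0
Divide by 6: r² - 1 = 0
Roots: r = 1, -1 (distinct real)
General solution: y = C₁e^x + C₂e^(-x)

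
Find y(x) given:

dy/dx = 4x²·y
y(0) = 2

General solution: y = Ce^(4x³/3)
Applying IC y(0) = 2:
Particular solution: y = 2e^(4x³/3)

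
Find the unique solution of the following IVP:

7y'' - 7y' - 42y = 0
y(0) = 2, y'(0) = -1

General solution: y = C₁e^(3x) + C₂e^(-2x)
Applying ICs: C₁ = 3/5, C₂ = 7/5
Particular solution: y = (3/5)e^(3x) + (7/5)e^(-2x)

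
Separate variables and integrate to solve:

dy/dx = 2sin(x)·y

Separating variables and integrating:
ln|y| = -2cos(x) + C

General solution: y = Ce^(-2cos(x))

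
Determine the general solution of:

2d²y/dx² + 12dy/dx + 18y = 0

Characteristic equation: 2r² + 12r + 18 = 0
Divide by 2: r² + 6r + 9 = 0
Factored: (r + 3)² = 0
Repeated root: r = -3
General solution: y = (C₁ + C₂x)e^(-3x)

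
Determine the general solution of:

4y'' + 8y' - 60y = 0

Characteristic equation: 4r² + 8r - 60 = 0
Divide by 4: r² + 2r - 15 = 0
Roots: r = 3, -5 (distinct real)
General solution: y = C₁e^(3x) + C₂e^(-5x)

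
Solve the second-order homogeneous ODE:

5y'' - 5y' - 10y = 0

Characteristic equation: 5r² - 5r - 10 = 0
Divide by 5: r² - r - 2 = 0
Roots: r = 2, -1 (distinct real)
General solution: y = C₁e^(2x) + C₂e^(-x)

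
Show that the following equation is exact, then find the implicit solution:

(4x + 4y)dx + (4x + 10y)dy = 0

Verify exactness: ∂M/∂y = ∂N/∂x ✓
Find F(x,y) such that ∂F/∂x = M, ∂F/∂y = N
Solution: 2x² + 4xy + 5y² = C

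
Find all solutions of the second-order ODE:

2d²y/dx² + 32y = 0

Characteristic equation: 2r² + 32 = 0
Divide by 2: r² + 16 = 0
Roots: r = ±4i (complex conjugates)
General solution: y = C₁cos(4x) + C₂sin(4x)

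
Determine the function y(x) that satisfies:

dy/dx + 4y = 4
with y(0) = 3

General solution: y = 1 + Ce^(-4x)
Applying y(0) = 3: C = 3 - 1 = 2
Particular solution: y = 1 + 2e^(-4x)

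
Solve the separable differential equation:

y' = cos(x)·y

Separating variables and integrating:
ln|y| = sin(x) + C

General solution: y = Ce^(sin(x))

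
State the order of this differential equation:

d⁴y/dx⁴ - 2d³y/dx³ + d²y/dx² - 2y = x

The order is 4 (highest derivative is of order 4).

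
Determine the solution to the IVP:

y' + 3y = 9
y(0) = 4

General solution: y = 3 + Ce^(-3x)
Applying y(0) = 4: C = 4 - 3 = 1
Particular solution: y = 3 + e^(-3x)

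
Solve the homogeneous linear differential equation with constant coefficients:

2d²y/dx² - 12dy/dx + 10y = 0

Characteristic equation: 2r² - 12r + 10 = 0
Divide by 2: r² - 6r + 5 = 0
Roots: r = 5, 1 (distinct real)
General solution: y = C₁e^(5x) + C₂e^x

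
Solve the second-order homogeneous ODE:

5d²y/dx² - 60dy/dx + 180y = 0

Characteristic equation: 5r² - 60r + 180 = 0
Divide by 5: r² - 12r + 36 = 0
Factored: (r - 6)² = 0
Repeated root: r = 6
General solution: y = (C₁ + C₂x)e^(6x)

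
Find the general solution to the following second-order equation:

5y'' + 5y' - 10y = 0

Characteristic equation: 5r² + 5r - 10 = 0
Divide by 5: r² + r - 2 = 0
Roots: r = 1, -2 (distinct real)
General solution: y = C₁e^x + C₂e^(-2x)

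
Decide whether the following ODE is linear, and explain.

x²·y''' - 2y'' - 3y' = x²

Linear (y and its derivatives appear to the first power only, no products of y terms)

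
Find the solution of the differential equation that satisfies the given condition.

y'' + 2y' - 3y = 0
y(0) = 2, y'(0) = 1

General solution: y = C₁e^x + C₂e^(-3x)
Applying ICs: C₁ = 7/4, C₂ = 1/4
Particular solution: y = (7/4)e^x + (1/4)e^(-3x)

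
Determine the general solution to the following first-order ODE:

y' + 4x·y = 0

Using integrating factor method:

General solution: y = Ce^(-2x^2)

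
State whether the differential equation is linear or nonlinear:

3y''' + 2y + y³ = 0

Nonlinear (y³ term)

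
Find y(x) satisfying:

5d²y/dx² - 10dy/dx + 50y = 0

Characteristic equation: 5r² - 10r + 50 = 0
Divide by 5: r² - 2r + 10 = 0
Roots: r = 1 ± 3i (complex conjugates)
General solution: y = e^x(C₁cos(3x) + C₂sin(3x))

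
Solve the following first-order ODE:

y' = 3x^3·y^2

Separating variables and integrating:
-1/y = 3x^4/4 + C

General solution: y^-1 = (-3/4)x^4 + C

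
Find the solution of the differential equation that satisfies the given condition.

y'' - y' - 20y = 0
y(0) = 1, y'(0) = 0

General solution: y = C₁e^(5x) + C₂e^(-4x)
Applying ICs: C₁ = 4/9, C₂ = 5/9
Particular solution: y = (4/9)e^(5x) + (5/9)e^(-4x)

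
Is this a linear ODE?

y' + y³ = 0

No. Nonlinear (y³ term)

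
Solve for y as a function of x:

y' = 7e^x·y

Separating variables and integrating:
ln|y| = 7e^x + C

General solution: y = Ce^(7e^x)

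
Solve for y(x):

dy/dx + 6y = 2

Using integrating factor method:

General solution: y = 1/3 + Ce^(-6x)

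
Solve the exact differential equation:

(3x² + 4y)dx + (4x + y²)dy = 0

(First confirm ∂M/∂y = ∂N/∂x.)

Verify exactness: ∂M/∂y = ∂N/∂x ✓
Find F(x,y) such that ∂F/∂x = M, ∂F/∂y = N
Solution: x³ + 4xy + y³/3 = C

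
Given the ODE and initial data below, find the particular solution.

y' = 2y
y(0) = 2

General solution: y = Ce^(2x)
Applying IC y(0) = 2:
Particular solution: y = 2e^(2x)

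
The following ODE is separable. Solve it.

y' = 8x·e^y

Separating variables and integrating:
-e^(-y) = 4x² + C

General solution: y = -ln(C - 4x²)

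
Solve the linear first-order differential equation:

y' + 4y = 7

Using integrating factor method:

General solution: y = 7/4 + Ce^(-4x)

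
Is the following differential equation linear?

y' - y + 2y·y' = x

No. Nonlinear (product y·y')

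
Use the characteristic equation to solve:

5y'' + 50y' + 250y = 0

Characteristic equation: 5r² + 50r + 250 = 0
Divide by 5: r² + 10r + 50 = 0
Roots: r = -5 ± 5i (complex conjugates)
General solution: y = e^(-5x)(C₁cos(5x) + C₂sin(5x))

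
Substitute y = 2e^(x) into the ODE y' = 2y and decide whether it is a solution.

Verification:
y = 2e^(x)
y' = 2e^(x)
But 2y = 4e^(x)
y' ≠ 2y — the derivative does not match

No, it is not a solution.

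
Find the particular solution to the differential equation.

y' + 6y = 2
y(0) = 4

General solution: y = 1/3 + Ce^(-6x)
Applying y(0) = 4: C = 4 - 1/3 = 11/3
Particular solution: y = 1/3 + (11/3)e^(-6x)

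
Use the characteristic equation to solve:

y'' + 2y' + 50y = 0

Characteristic equation: r² + 2r + 50 = 0
Roots: r = -1 ± 7i (complex conjugates)
General solution: y = e^(-x)(C₁cos(7x) + C₂sin(7x))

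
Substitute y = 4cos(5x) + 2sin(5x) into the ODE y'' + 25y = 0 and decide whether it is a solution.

Verification:
y'' = -100cos(5x) - 50sin(5x)
y'' + 25y = 0 ✓

Yes, it is a solution.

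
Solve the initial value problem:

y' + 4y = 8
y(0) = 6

General solution: y = 2 + Ce^(-4x)
Applying y(0) = 6: C = 6 - 2 = 4
Particular solution: y = 2 + 4e^(-4x)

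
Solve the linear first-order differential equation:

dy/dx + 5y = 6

Using integrating factor method:

General solution: y = 6/5 + Ce^(-5x)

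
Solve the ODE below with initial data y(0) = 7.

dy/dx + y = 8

General solution: y = 8 + Ce^(-x)
Applying y(0) = 7: C = 7 - 8 = -1
Particular solution: y = 8 - e^(-x)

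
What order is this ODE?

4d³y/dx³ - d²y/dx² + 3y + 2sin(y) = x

The order is 3 (highest derivative is of order 3).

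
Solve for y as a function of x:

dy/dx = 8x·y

Separating variables and integrating:
ln|y| = 4x^2 + C

General solution: y = Ce^(4x^2)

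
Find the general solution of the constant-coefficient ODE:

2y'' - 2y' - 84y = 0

Characteristic equation: 2r² - 2r - 84 = 0
Divide by 2: r² - r - 42 = 0
Roots: r = 7, -6 (distinct real)
General solution: y = C₁e^(7x) + C₂e^(-6x)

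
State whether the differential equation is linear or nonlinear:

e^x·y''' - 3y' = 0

Linear (y and its derivatives appear to the first power only, no products of y terms)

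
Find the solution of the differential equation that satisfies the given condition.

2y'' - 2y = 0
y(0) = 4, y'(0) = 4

General solution: y = C₁e^x + C₂e^(-x)
Applying ICs: C₁ = 4, C₂ = 0
Particular solution: y = 4e^x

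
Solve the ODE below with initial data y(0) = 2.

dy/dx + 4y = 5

General solution: y = 5/4 + Ce^(-4x)
Applying y(0) = 2: C = 2 - 5/4 = 3/4
Particular solution: y = 5/4 + (3/4)e^(-4x)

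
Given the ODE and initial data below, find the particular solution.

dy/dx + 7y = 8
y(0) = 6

General solution: y = 8/7 + Ce^(-7x)
Applying y(0) = 6: C = 6 - 8/7 = 34/7
Particular solution: y = 8/7 + (34/7)e^(-7x)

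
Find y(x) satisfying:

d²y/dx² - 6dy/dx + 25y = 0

Characteristic equation: r² - 6r + 25 = 0
Roots: r = 3 ± 4i (complex conjugates)
General solution: y = e^(3x)(C₁cos(4x) + C₂sin(4x))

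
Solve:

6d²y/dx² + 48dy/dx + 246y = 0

Characteristic equation: 6r² + 48r + 246 = 0
Divide by 6: r² + 8r + 41 = 0
Roots: r = -4 ± 5i (complex conjugates)
General solution: y = e^(-4x)(C₁cos(5x) + C₂sin(5x))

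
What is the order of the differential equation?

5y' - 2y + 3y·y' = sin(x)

The order is 1 (highest derivative is of order 1).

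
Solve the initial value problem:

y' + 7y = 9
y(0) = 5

General solution: y = 9/7 + Ce^(-7x)
Applying y(0) = 5: C = 5 - 9/7 = 26/7
Particular solution: y = 9/7 + (26/7)e^(-7x)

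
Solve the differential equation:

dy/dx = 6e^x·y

Separating variables and integrating:
ln|y| = 6e^x + C

General solution: y = Ce^(6e^x)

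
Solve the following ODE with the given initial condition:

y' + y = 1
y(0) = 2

General solution: y = 1 + Ce^(-x)
Applying y(0) = 2: C = 2 - 1 = 1
Particular solution: y = 1 + e^(-x)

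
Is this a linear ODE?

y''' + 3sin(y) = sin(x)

No. Nonlinear (sin(y) is nonlinear in y)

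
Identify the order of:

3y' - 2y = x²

The order is 1 (highest derivative is of order 1).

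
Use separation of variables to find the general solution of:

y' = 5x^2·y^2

Separating variables and integrating:
-1/y = 5x^3/3 + C

General solution: y^-1 = (-5/3)x^3 + C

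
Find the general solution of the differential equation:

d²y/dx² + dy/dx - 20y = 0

Characteristic equation: r² + r - 20 = 0
Roots: r = 4, -5 (distinct real)
General solution: y = C₁e^(4x) + C₂e^(-5x)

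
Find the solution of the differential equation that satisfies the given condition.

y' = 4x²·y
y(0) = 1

General solution: y = Ce^(4x³/3)
Applying IC y(0) = 1:
Particular solution: y = e^(4x³/3)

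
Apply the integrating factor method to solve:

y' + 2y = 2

Using integrating factor method:

General solution: y = 1 + Ce^(-2x)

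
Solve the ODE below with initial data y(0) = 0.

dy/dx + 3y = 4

General solution: y = 4/3 + Ce^(-3x)
Applying y(0) = 0: C = 0 - 4/3 = -4/3
Particular solution: y = 4/3 - (4/3)e^(-3x)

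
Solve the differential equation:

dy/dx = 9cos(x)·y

Separating variables and integrating:
ln|y| = 9sin(x) + C

General solution: y = Ce^(9sin(x))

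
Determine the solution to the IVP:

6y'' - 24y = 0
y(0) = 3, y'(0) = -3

General solution: y = C₁e^(2x) + C₂e^(-2x)
Applying ICs: C₁ = 3/4, C₂ = 9/4
Particular solution: y = (3/4)e^(2x) + (9/4)e^(-2x)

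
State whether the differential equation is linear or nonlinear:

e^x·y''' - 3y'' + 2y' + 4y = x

Linear (y and its derivatives appear to the first power only, no products of y terms)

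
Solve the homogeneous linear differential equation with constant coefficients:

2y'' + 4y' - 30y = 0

Characteristic equation: 2r² + 4r - 30 = 0
Divide by 2: r² + 2r - 15 = 0
Roots: r = 3, -5 (distinct real)
General solution: y = C₁e^(3x) + C₂e^(-5x)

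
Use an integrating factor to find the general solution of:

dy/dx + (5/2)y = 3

Using integrating factor method:

General solution: y = 6/5 + Ce^(-5x/2)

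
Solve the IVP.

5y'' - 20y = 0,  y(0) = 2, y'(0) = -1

General solution: y = C₁e^(2x) + C₂e^(-2x)
Applying ICs: C₁ = 3/4, C₂ = 5/4
Particular solution: y = (3/4)e^(2x) + (5/4)e^(-2x)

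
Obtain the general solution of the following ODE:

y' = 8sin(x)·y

Separating variables and integrating:
ln|y| = -8cos(x) + C

General solution: y = Ce^(-8cos(x))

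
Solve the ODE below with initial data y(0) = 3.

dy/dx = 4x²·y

General solution: y = Ce^(4x³/3)
Applying IC y(0) = 3:
Particular solution: y = 3e^(4x³/3)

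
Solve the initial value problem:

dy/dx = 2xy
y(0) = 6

General solution: y = Ce^(x²)
Applying IC y(0) = 6:
Particular solution: y = 6e^(x²)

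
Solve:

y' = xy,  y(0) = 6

General solution: y = Ce^(x²/2)
Applying IC y(0) = 6:
Particular solution: y = 6e^(x²/2)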